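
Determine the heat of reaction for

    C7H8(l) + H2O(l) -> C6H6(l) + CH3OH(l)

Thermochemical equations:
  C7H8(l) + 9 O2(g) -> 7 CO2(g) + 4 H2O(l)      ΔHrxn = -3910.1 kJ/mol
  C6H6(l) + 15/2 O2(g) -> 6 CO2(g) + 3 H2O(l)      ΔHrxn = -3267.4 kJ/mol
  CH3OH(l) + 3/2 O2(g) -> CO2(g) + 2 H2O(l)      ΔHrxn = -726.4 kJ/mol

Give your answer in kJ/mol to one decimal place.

equation 1 as written: -3910.1 kJ/mol
equation 2 reversed: +3267.4 kJ/mol
equation 3 reversed: +726.4 kJ/mol
ΔHrxn = (1)·(-3910.1) + (-1)·(-3267.4) + (-1)·(-726.4) = 83.7 kJ/mol

ΔHrxn = 83.7 kJ/mol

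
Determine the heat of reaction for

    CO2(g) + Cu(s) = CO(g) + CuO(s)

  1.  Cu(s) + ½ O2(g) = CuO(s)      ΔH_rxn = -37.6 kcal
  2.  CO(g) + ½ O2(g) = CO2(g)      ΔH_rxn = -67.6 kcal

eq. 1 as written (CuO(s) already on the product side): -37.6 kcal
eq. 2 reversed (reverse to put CO(g) on the product side): +67.6 kcal
By Hess's law, ΔH_rxn = (1)·(-37.6) + (-1)·(-67.6) = 30.0 kcal

ΔH_rxn = 30.0 kcal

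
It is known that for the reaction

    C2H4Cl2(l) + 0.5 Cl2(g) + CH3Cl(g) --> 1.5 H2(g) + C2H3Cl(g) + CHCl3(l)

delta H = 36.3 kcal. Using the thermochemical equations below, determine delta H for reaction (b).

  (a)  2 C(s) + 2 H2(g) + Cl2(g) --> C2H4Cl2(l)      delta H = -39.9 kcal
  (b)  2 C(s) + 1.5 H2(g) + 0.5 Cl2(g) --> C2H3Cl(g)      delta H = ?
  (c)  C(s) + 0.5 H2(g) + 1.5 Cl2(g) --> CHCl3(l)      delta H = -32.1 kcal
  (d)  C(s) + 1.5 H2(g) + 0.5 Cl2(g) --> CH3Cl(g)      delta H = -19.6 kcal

delta H = 8.9 kcal

(a) reversed (C2H4Cl2(l) must end up as a reactant): +39.9 kcal
(b) as written (C2H3Cl(g) already on the product side): contributes x
(c) as written (CHCl3(l) already on the product side): -32.1 kcal
(d) reversed (CH3Cl(g) must end up as a reactant): +19.6 kcal
+36.3 = (+39.9) + (-32.1) + (+19.6) + x
x = (+36.3 − (+27.4)) / (1) = 8.9 kcal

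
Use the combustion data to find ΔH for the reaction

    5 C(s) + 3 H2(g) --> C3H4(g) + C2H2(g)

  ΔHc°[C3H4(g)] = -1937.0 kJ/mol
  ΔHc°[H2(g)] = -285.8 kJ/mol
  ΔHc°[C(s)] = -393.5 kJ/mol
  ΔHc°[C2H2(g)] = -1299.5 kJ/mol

ΔH = 411.6 kJ/mol

Using ΔH = Σ nΔHc°(reactants) − Σ nΔHc°(products):
= [5·(-393.5) + 3·(-285.8)] − [1·(-1937.0) + 1·(-1299.5)]
= 411.6 kJ/mol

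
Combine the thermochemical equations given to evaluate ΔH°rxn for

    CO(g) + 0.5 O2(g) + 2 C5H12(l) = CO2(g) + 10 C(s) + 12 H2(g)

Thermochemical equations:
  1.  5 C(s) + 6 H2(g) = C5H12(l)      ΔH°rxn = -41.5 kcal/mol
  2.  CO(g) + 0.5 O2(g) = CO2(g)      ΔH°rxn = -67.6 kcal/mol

eq. 1 reversed and × 2 (reverse to put C5H12(l) on the reactant side; ×2 to match 2 C5H12(l) in the target): (-2)·(-41.5) = +83.0 kcal/mol
eq. 2 as written (CO(g) already on the reactant side): -67.6 kcal/mol
Combining the equations, ΔH°rxn = (+83.0) + (-67.6) = 15.4 kcal/mol

ΔH°rxn = 15.4 kcal/mol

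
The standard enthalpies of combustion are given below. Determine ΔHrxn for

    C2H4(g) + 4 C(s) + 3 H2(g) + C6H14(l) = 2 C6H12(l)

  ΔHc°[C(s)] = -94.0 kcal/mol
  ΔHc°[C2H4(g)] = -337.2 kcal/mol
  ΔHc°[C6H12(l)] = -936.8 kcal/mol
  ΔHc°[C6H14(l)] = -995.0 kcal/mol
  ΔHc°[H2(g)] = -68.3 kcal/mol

ΔHrxn = -39.5 kcal/mol

Using ΔH = Σ nΔHc°(reactants) − Σ nΔHc°(products):
= [1·(-337.2) + 4·(-94.0) + 3·(-68.3) + 1·(-995.0)] − [2·(-936.8)]
= -39.5 kcal/mol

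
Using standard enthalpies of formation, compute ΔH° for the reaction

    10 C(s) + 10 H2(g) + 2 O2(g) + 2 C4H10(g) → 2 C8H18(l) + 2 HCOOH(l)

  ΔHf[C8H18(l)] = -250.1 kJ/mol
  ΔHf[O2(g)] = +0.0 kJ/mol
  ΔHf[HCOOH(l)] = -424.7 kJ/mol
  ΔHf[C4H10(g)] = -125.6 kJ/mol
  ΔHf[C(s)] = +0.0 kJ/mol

ΔH°rxn = Σ nΔHf°(products) − Σ nΔHf°(reactants).
Products: 2·(-250.1) + 2·(-424.7) = -1349.6
Reactants: 10·(+0.0) + 10·(+0.0) + 2·(+0.0) + 2·(-125.6) = -251.2
ΔH° = (-1349.6) − (-251.2) = -1098.4 kJ/mol

ΔH° = -1098.4 kJ/mol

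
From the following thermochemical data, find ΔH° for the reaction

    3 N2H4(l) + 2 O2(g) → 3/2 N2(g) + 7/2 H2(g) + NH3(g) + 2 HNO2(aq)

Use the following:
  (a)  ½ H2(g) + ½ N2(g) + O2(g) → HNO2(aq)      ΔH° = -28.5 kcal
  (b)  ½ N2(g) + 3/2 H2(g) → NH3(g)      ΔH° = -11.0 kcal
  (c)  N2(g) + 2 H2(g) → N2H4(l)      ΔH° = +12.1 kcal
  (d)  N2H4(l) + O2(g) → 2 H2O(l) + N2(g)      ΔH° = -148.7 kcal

ΔH° = -104.3 kcal

(a) × 2 (×2 to match 2 HNO2(aq) in the target): (2)·(-28.5) = -57.0 kcal
(b) as written (NH3(g) already on the product side): -11.0 kcal
(c) reversed and × 3: (-3)·(+12.1) = -36.3 kcal
(d): not needed (H2O(l) appears nowhere else).
Since enthalpy is a state function, ΔH° = (2)·(-28.5) + (1)·(-11.0) + (-3)·(+12.1) = -104.3 kcal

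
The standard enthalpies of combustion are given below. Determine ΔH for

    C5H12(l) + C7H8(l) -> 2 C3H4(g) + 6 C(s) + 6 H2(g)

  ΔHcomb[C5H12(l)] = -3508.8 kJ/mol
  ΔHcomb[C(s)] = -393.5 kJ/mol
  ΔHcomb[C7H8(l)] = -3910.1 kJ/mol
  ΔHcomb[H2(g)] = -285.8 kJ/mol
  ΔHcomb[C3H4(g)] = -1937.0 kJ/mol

ΔH = 530.9 kJ/mol

With combustion enthalpies, reactants minus products:
= [1·(-3508.8) + 1·(-3910.1)] − [2·(-1937.0) + 6·(-393.5) + 6·(-285.8)]
= 530.9 kJ/mol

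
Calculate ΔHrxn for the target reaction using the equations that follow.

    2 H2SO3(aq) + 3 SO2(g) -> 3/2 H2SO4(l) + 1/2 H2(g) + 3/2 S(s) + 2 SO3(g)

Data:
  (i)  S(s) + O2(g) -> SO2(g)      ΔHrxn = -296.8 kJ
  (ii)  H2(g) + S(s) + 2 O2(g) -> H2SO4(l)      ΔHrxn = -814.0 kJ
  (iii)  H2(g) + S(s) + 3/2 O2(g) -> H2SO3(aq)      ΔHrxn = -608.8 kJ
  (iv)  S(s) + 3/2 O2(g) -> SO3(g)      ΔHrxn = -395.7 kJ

(i) reversed and × 3 (reverse to put SO2(g) on the reactant side; scale by 3 for the 3 SO2(g)): (-3)·(-296.8) = +890.4 kJ
(ii) × 3/2 (scale by 3/2 for the 3/2 H2SO4(l)): (3/2)·(-814.0) = -1221.0 kJ
(iii) reversed and × 2 (H2SO3(aq) must end up as a reactant; scale by 2 for the 2 H2SO3(aq)): (-2)·(-608.8) = +1217.6 kJ
(iv) × 2 (×2 to match 2 SO3(g) in the target): (2)·(-395.7) = -791.4 kJ
Combining the equations, ΔHrxn = (-3)·(-296.8) + (3/2)·(-814.0) + (-2)·(-608.8) + (2)·(-395.7) = 95.6 kJ

ΔHrxn = 95.6 kJ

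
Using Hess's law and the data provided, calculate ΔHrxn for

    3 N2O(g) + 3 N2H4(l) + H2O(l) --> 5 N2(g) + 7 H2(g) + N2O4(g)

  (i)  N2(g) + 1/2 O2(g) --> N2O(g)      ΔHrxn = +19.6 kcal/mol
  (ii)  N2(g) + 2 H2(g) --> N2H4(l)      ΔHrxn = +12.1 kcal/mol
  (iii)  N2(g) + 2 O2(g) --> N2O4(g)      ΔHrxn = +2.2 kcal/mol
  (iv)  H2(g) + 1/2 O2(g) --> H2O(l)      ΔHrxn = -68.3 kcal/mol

(i) reversed and × 3: (-3)·(+19.6) = -58.8 kcal/mol
(ii) reversed and × 3: (-3)·(+12.1) = -36.3 kcal/mol
(iii) as written: +2.2 kcal/mol
(iv) reversed: +68.3 kcal/mol
Since enthalpy is a state function, ΔHrxn = (-3)·(+19.6) + (-3)·(+12.1) + (1)·(+2.2) + (-1)·(-68.3) = -24.6 kcal/mol

ΔHrxn = -24.6 kcal/mol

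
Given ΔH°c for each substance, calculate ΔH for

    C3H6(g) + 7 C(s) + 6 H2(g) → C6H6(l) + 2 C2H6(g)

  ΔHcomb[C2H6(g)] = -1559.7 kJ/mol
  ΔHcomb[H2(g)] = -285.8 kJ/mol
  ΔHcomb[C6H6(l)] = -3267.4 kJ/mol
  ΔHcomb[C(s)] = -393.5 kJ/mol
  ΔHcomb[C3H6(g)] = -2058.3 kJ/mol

ΔH = -140.8 kJ/mol

With combustion enthalpies, reactants minus products:
= [1·(-2058.3) + 7·(-393.5) + 6·(-285.8)] − [1·(-3267.4) + 2·(-1559.7)]
= -140.8 kJ/mol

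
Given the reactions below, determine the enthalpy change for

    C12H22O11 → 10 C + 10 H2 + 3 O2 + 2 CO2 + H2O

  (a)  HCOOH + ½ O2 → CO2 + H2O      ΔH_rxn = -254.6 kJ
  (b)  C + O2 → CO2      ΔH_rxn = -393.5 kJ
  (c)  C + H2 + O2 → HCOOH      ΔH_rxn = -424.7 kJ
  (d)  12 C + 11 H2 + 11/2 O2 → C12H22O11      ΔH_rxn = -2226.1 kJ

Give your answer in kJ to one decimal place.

(a) as written: -254.6 kJ
(b) as written: -393.5 kJ
(c) as written: -424.7 kJ
(d) reversed: +2226.1 kJ
By Hess's law, ΔH_rxn = (-254.6) + (-393.5) + (-424.7) + (+2226.1) = 1153.3 kJ

ΔH_rxn = 1153.3 kJ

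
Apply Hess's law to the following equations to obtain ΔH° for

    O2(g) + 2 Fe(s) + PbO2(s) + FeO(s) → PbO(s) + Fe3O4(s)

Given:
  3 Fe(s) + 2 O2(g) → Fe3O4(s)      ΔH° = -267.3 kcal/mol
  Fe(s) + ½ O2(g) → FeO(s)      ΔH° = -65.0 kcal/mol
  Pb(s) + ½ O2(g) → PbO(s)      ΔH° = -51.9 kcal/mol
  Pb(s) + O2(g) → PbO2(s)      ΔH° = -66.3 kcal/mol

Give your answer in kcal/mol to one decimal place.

equation 1 as written (Fe3O4(s) already on the product side): -267.3 kcal/mol
equation 2 reversed (reverse to put FeO(s) on the reactant side): +65.0 kcal/mol
equation 3 as written (PbO(s) already on the product side): -51.9 kcal/mol
equation 4 reversed (reverse to put PbO2(s) on the reactant side): +66.3 kcal/mol
ΔH° = (1)·(-267.3) + (-1)·(-65.0) + (1)·(-51.9) + (-1)·(-66.3) = -187.9 kcal/mol

ΔH° = -187.9 kcal/mol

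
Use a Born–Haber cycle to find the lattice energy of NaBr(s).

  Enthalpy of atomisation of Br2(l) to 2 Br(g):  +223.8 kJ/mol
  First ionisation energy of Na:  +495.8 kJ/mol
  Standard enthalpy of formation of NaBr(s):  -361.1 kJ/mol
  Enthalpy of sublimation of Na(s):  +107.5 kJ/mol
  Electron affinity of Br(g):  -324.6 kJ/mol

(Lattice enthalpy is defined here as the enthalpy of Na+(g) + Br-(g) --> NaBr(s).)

ΔHf° = 1·ΔHsub + 1·(ΣIE) + 1/2·D(Br2) + 1·EA + U
-361.1 = 1·(+107.5) + 1·(+495.8) + 1/2·(+223.8) + 1·(-324.6) + U
U = -361.1 − (+390.6) = -751.7 kJ/mol

U = -751.7 kJ/mol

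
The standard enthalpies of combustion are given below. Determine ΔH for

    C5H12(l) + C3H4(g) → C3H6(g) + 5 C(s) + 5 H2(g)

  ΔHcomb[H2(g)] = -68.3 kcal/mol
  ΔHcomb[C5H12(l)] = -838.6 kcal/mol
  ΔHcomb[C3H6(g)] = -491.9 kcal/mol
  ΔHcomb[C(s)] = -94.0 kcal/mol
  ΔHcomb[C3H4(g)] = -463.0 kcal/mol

With combustion enthalpies, reactants minus products:
= [1·(-838.6) + 1·(-463.0)] − [1·(-491.9) + 5·(-94.0) + 5·(-68.3)]
= 1.8 kcal/mol

ΔH = 1.8 kcal/mol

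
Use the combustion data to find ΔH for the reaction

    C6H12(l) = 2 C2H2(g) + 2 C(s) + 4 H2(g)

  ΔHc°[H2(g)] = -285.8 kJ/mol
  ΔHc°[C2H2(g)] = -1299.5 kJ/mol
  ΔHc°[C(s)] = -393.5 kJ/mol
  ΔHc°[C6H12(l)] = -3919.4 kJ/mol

ΔH = 609.8 kJ/mol

Using ΔH = Σ nΔHc°(reactants) − Σ nΔHc°(products):
= [1·(-3919.4)] − [2·(-1299.5) + 2·(-393.5) + 4·(-285.8)]
= 609.8 kJ/mol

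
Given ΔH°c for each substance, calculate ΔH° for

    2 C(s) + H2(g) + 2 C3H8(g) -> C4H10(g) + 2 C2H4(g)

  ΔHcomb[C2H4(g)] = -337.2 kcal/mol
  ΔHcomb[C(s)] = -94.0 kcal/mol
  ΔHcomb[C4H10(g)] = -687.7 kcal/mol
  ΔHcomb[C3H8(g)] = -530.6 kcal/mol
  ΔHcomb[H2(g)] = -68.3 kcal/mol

Using ΔH = Σ nΔHc°(reactants) − Σ nΔHc°(products):
= [2·(-94.0) + 1·(-68.3) + 2·(-530.6)] − [1·(-687.7) + 2·(-337.2)]
= 44.6 kcal/mol

ΔH° = 44.6 kcal/mol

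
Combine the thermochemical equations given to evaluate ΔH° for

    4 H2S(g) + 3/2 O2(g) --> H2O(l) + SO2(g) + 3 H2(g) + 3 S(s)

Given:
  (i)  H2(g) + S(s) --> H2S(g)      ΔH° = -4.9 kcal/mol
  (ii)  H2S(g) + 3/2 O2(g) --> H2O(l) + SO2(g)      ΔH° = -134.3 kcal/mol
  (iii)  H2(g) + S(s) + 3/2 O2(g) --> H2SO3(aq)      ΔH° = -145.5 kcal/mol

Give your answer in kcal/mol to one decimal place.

(i) reversed and × 3: (-3)·(-4.9) = +14.7 kcal/mol
(ii) as written: -134.3 kcal/mol
(iii): not needed.
Summing the manipulated equations, ΔH° = (+14.7) + (-134.3) = -119.6 kcal/mol

ΔH° = -119.6 kcal/mol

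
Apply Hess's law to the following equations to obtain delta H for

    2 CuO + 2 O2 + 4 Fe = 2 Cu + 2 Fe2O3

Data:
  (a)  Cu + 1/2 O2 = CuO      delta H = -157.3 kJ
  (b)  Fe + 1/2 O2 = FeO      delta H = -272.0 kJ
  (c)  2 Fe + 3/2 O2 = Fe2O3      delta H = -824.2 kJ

delta H = -1333.8 kJ

(a) reversed and × 2: (-2)·(-157.3) = +314.6 kJ
(b): not needed.
(c) × 2: (2)·(-824.2) = -1648.4 kJ
By Hess's law, delta H = (-2)·(-157.3) + (2)·(-824.2) = -1333.8 kJ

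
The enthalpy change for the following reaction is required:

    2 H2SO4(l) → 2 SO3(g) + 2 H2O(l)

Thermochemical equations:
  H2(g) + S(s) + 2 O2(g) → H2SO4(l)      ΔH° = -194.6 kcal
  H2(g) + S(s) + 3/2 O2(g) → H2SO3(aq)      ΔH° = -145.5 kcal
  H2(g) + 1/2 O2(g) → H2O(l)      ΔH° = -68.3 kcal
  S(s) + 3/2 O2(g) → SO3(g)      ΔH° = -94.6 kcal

equation 1 reversed and × 2 (reverse to put H2SO4(l) on the reactant side; scale by 2 for the 2 H2SO4(l)): (-2)·(-194.6) = +389.2 kcal
equation 2: not needed (H2SO3(aq) appears nowhere else).
equation 3 × 2 (scale by 2 for the 2 H2O(l)): (2)·(-68.3) = -136.6 kcal
equation 4 × 2 (×2 to match 2 SO3(g) in the target): (2)·(-94.6) = -189.2 kcal
ΔH° = (+389.2) + (-136.6) + (-189.2) = 63.4 kcal

ΔH° = 63.4 kcal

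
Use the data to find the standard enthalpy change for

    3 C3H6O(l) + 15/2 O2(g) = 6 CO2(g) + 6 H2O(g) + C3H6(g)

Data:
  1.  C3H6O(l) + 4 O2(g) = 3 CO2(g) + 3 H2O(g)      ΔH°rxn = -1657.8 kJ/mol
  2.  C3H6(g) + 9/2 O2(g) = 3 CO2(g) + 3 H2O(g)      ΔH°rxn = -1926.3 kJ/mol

ΔH°rxn = -3047.1 kJ/mol

eq. 1 × 3: (3)·(-1657.8) = -4973.4 kJ/mol
eq. 2 reversed: +1926.3 kJ/mol
By Hess's law, ΔH°rxn = (-4973.4) + (+1926.3) = -3047.1 kJ/mol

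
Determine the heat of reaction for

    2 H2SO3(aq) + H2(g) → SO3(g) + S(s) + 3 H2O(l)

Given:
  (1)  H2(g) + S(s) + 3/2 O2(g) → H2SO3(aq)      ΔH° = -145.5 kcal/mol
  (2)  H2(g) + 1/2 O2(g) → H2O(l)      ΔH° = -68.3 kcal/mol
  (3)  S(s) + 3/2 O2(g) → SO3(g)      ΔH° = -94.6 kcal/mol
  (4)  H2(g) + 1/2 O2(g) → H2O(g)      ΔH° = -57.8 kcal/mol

ΔH° = -8.5 kcal/mol

(1) reversed and × 2 (H2SO3(aq) must end up as a reactant; ×2 to match 2 H2SO3(aq) in the target): (-2)·(-145.5) = +291.0 kcal/mol
(2) × 3 (scale by 3 for the 3 H2O(l)): (3)·(-68.3) = -204.9 kcal/mol
(3) as written (SO3(g) already on the product side): -94.6 kcal/mol
(4): not needed (H2O(g) appears nowhere else).
ΔH° = (-2)·(-145.5) + (3)·(-68.3) + (1)·(-94.6) = -8.5 kcal/mol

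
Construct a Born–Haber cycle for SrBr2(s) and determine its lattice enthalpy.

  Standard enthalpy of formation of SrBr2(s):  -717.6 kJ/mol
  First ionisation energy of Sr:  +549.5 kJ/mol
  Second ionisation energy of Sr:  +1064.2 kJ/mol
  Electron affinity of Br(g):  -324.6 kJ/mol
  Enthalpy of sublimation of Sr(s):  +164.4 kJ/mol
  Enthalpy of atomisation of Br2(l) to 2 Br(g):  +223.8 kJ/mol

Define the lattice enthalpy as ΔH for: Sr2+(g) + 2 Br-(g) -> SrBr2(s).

ΔHf° = 1·ΔHsub + 1·(ΣIE) + 1·D(Br2) + 2·EA + U
-717.6 = 1·(+164.4) + 1·(+1613.7) + 1·(+223.8) + 2·(-324.6) + U
U = -717.6 − (+1352.7) = -2070.3 kJ/mol

U = -2070.3 kJ/mol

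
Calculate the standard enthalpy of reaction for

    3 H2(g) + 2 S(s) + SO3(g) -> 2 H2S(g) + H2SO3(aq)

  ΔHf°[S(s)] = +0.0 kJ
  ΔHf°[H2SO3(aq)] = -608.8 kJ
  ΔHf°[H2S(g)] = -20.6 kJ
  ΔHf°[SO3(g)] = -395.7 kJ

Products: 2·(-20.6) + 1·(-608.8) = -650.0
Reactants: 3·(+0.0) + 2·(+0.0) + 1·(-395.7) = -395.7
ΔH°rxn = (-650.0) − (-395.7) = -254.3 kJ

ΔH°rxn = -254.3 kJ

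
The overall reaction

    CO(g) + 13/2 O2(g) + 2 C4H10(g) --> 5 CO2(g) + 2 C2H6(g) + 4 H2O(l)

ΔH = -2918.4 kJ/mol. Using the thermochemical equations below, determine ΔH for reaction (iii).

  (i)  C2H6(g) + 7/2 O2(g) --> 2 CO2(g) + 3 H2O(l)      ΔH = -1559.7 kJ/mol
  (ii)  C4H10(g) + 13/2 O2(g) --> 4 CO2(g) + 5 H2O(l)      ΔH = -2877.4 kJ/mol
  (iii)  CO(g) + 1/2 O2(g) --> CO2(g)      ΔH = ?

ΔH = -283.0 kJ/mol

(i) reversed and × 2 (C2H6(g) must end up as a product; scale by 2 for the 2 C2H6(g)): (-2)·(-1559.7) = +3119.4 kJ/mol
(ii) × 2 (×2 to match 2 C4H10(g) in the target): (2)·(-2877.4) = -5754.8 kJ/mol
(iii) as written (CO(g) already on the reactant side): contributes x
-2918.4 = (+3119.4) + (-5754.8) + x
x = (-2918.4 − (-2635.4)) / (1) = -283.0 kJ/mol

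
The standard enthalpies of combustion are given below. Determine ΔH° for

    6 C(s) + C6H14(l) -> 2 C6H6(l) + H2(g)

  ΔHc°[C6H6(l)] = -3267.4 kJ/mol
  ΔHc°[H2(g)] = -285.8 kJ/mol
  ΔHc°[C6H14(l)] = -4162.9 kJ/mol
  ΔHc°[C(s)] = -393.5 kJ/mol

With combustion enthalpies, reactants minus products:
= [6·(-393.5) + 1·(-4162.9)] − [2·(-3267.4) + 1·(-285.8)]
= 296.7 kJ/mol

ΔH° = 296.7 kJ/mol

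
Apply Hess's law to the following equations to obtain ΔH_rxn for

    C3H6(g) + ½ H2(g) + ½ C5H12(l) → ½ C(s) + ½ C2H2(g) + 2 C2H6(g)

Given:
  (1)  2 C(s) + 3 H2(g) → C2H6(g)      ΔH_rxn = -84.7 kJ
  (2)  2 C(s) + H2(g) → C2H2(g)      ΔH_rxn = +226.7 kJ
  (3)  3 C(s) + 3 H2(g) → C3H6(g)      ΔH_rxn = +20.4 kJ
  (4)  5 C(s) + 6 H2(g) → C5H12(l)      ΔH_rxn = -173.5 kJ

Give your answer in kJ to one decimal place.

(1) × 2: (2)·(-84.7) = -169.4 kJ
(2) × 1/2: (1/2)·(+226.7) = +113.35 kJ
(3) reversed: -20.4 kJ
(4) reversed and × 1/2: (-1/2)·(-173.5) = +86.75 kJ
Combining the equations, ΔH_rxn = (2)·(-84.7) + (1/2)·(+226.7) + (-1)·(+20.4) + (-1/2)·(-173.5) = 10.3 kJ

ΔH_rxn = 10.3 kJ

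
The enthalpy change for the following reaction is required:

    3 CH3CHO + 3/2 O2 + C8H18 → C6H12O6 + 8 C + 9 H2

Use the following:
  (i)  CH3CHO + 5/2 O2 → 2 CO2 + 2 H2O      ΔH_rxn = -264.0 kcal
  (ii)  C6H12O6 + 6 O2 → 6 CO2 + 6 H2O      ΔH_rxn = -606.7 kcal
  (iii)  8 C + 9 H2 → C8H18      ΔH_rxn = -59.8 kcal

(i) × 3: (3)·(-264.0) = -792.0 kcal
(ii) reversed: +606.7 kcal
(iii) reversed: +59.8 kcal
ΔH_rxn = (-792.0) + (+606.7) + (+59.8) = -125.5 kcal

ΔH_rxn = -125.5 kcal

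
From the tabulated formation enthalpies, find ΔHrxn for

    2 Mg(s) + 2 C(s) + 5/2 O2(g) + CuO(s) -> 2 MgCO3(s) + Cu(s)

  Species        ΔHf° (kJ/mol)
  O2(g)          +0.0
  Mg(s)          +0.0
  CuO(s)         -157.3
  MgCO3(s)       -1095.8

ΔHrxn = -2034.3 kJ/mol

Products: 2·(-1095.8) + 1·(+0.0) = -2191.6
Reactants: 2·(+0.0) + 2·(+0.0) + 5/2·(+0.0) + 1·(-157.3) = -157.3
ΔHrxn = (-2191.6) − (-157.3) = -2034.3 kJ/mol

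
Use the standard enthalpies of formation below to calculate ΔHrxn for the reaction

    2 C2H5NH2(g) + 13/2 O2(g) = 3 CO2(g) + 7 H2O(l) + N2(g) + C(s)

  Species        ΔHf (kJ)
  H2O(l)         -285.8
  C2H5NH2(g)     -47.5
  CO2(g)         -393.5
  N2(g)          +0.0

ΔHrxn = -3086.1 kJ

Products: 3·(-393.5) + 7·(-285.8) + 1·(+0.0) + 1·(+0.0) = -3181.1
Reactants: 2·(-47.5) + 13/2·(+0.0) = -95.0
ΔHrxn = (-3181.1) − (-95.0) = -3086.1 kJ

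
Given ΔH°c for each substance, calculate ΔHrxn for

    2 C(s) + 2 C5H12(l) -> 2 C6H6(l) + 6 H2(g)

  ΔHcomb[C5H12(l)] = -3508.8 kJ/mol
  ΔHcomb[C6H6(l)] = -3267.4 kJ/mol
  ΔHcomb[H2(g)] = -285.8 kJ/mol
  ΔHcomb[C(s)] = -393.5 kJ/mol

ΔHrxn = 445.0 kJ/mol

Using ΔH = Σ nΔHc°(reactants) − Σ nΔHc°(products):
= [2·(-393.5) + 2·(-3508.8)] − [2·(-3267.4) + 6·(-285.8)]
= 445.0 kJ/mol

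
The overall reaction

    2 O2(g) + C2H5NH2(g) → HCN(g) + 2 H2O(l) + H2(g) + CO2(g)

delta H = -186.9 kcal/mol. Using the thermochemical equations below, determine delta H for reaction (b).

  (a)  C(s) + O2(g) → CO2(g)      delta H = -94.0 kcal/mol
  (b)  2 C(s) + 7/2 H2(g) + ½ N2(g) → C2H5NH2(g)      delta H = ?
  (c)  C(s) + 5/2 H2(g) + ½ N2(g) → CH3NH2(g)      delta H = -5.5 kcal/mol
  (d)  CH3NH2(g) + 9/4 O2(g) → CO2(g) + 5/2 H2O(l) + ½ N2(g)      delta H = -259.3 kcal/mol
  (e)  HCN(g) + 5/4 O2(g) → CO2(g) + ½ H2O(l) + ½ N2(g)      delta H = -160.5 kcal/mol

(a) as written: -94.0 kcal/mol
(b) reversed: contributes −x
(c) as written: -5.5 kcal/mol
(d) as written: -259.3 kcal/mol
(e) reversed: +160.5 kcal/mol
-186.9 = (-94.0) + (-5.5) + (-259.3) + (+160.5) − x
x = (-186.9 − (-198.3)) / (-1) = -11.4 kcal/mol

delta H = -11.4 kcal/mol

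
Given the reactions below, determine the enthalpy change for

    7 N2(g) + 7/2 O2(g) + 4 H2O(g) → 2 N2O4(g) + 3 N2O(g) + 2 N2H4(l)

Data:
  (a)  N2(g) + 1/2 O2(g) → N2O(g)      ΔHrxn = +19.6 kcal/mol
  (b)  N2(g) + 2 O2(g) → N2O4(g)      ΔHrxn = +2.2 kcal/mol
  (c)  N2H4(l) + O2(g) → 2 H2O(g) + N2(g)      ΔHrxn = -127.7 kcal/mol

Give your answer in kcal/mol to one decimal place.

ΔHrxn = 318.6 kcal/mol

(a) × 3: (3)·(+19.6) = +58.8 kcal/mol
(b) × 2: (2)·(+2.2) = +4.4 kcal/mol
(c) reversed and × 2: (-2)·(-127.7) = +255.4 kcal/mol
Since enthalpy is a state function, ΔHrxn = (+58.8) + (+4.4) + (+255.4) = 318.6 kcal/mol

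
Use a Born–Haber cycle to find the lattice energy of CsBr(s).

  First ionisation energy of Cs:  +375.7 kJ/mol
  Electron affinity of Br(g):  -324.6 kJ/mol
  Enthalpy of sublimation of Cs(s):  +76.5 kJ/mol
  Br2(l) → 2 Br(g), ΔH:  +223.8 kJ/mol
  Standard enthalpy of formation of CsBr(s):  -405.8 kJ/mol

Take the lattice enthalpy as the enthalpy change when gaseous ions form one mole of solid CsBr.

ΔHf° = 1·ΔHsub + 1·(ΣIE) + 1/2·D(Br2) + 1·EA + U
-405.8 = 1·(+76.5) + 1·(+375.7) + 1/2·(+223.8) + 1·(-324.6) + U
U = -405.8 − (+239.5) = -645.3 kJ/mol

U = -645.3 kJ/mol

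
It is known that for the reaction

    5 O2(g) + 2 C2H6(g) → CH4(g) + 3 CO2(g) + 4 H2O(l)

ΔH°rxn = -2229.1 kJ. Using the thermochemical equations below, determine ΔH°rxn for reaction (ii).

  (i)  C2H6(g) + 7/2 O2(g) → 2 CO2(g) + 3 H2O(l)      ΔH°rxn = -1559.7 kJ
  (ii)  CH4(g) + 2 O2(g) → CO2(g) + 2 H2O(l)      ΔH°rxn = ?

ΔH°rxn = -890.3 kJ

(i) × 2: (2)·(-1559.7) = -3119.4 kJ
(ii) reversed: contributes −x
-2229.1 = (-3119.4) − x
x = (-2229.1 − (-3119.4)) / (-1) = -890.3 kJ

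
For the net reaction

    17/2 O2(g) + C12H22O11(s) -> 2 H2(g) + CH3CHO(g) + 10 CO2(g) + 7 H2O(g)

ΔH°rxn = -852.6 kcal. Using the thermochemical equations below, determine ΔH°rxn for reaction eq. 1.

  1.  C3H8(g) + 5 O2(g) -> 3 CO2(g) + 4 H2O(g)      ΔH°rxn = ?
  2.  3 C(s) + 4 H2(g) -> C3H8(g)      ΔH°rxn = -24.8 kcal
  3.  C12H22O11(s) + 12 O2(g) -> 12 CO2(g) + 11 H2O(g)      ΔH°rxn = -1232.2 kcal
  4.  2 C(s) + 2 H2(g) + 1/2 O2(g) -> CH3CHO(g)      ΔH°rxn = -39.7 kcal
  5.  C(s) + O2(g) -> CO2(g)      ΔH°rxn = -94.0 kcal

ΔH°rxn = -488.5 kcal

eq. 1 reversed: contributes −x
eq. 2 reversed: +24.8 kcal
eq. 3 as written: -1232.2 kcal
eq. 4 as written: -39.7 kcal
eq. 5 as written: -94.0 kcal
-852.6 = (+24.8) + (-1232.2) + (-39.7) + (-94.0) − x
x = (-852.6 − (-1341.1)) / (-1) = -488.5 kcal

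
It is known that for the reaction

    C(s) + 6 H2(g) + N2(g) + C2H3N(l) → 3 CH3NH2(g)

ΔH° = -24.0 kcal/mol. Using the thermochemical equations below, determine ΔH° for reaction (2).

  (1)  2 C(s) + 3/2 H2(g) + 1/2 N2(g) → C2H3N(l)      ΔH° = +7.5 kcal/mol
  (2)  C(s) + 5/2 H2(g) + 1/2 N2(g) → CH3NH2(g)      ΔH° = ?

(1) reversed (reverse to put C2H3N(l) on the reactant side): -7.5 kcal/mol
(2) × 3 (scale by 3 for the 3 CH3NH2(g)): contributes 3·x
-24.0 = (-7.5) + 3·x
x = (-24.0 − (-7.5)) / (3) = -5.5 kcal/mol

ΔH° = -5.5 kcal/mol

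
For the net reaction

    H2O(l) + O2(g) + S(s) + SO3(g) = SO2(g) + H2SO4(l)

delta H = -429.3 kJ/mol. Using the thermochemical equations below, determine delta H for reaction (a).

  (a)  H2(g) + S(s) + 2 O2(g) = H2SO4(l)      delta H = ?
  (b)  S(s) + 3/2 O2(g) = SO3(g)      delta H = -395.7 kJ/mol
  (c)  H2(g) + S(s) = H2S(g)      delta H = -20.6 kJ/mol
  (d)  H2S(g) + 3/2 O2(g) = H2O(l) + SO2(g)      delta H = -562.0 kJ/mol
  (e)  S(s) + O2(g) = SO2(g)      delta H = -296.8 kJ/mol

delta H = -814.0 kJ/mol

(a) as written (H2SO4(l) already on the product side): contributes x
(b) reversed (reverse to put SO3(g) on the reactant side): +395.7 kJ/mol
(c) reversed: +20.6 kJ/mol
(d) reversed (H2O(l) must end up as a reactant): +562.0 kJ/mol
(e) × 2: (2)·(-296.8) = -593.6 kJ/mol
-429.3 = (+395.7) + (+20.6) + (+562.0) + (-593.6) + x
x = (-429.3 − (+384.7)) / (1) = -814.0 kJ/mol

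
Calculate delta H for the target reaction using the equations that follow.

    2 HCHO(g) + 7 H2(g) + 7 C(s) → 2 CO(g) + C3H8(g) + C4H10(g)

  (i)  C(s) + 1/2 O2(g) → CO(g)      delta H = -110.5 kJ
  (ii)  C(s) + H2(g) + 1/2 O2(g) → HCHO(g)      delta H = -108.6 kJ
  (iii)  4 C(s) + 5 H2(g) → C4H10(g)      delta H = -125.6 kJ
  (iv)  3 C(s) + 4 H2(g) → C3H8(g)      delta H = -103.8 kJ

(i) × 2: (2)·(-110.5) = -221.0 kJ
(ii) reversed and × 2: (-2)·(-108.6) = +217.2 kJ
(iii) as written: -125.6 kJ
(iv) as written: -103.8 kJ
Since enthalpy is a state function, delta H = (2)·(-110.5) + (-2)·(-108.6) + (1)·(-125.6) + (1)·(-103.8) = -233.2 kJ

delta H = -233.2 kJ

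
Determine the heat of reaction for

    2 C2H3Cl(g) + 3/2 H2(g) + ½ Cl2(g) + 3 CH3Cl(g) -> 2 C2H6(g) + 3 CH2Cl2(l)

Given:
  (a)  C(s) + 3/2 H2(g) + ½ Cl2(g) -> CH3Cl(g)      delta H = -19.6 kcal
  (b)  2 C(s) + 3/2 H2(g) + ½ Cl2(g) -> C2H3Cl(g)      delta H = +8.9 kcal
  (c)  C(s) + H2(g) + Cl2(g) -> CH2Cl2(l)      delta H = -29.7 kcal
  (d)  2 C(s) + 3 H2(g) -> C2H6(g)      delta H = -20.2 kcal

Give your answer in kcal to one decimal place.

delta H = -88.5 kcal

(a) reversed and × 3: (-3)·(-19.6) = +58.8 kcal
(b) reversed and × 2: (-2)·(+8.9) = -17.8 kcal
(c) × 3: (3)·(-29.7) = -89.1 kcal
(d) × 2: (2)·(-20.2) = -40.4 kcal
delta H = (+58.8) + (-17.8) + (-89.1) + (-40.4) = -88.5 kcal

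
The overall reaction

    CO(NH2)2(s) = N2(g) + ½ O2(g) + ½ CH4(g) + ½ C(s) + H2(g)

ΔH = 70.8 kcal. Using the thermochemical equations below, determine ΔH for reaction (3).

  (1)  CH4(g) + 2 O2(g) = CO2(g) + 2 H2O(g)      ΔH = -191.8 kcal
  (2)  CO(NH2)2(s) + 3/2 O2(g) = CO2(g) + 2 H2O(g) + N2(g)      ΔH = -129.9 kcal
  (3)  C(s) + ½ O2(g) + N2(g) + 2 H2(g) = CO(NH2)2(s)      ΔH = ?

ΔH = -79.7 kcal

(1) reversed and × 1/2: (-1/2)·(-191.8) = +95.9 kcal
(2) × 1/2: (1/2)·(-129.9) = -64.95 kcal
(3) reversed and × 1/2: contributes −1/2·x
+70.8 = (+95.9) + (-64.95) − 1/2·x
x = (+70.8 − (+30.95)) / (-1/2) = -79.7 kcal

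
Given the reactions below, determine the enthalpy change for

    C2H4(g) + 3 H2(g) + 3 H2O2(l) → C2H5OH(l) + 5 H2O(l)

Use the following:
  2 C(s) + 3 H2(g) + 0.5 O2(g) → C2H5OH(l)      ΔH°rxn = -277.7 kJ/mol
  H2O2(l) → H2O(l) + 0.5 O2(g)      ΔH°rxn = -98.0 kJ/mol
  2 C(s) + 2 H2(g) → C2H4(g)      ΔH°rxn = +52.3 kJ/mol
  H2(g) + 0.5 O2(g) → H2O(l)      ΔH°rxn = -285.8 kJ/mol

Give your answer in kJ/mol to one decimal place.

ΔH°rxn = -1195.6 kJ/mol

equation 1 as written (C2H5OH(l) already on the product side): -277.7 kJ/mol
equation 2 × 3 (scale by 3 for the 3 H2O2(l)): (3)·(-98.0) = -294.0 kJ/mol
equation 3 reversed (reverse to put C2H4(g) on the reactant side): -52.3 kJ/mol
equation 4 × 2: (2)·(-285.8) = -571.6 kJ/mol
ΔH°rxn = (1)·(-277.7) + (3)·(-98.0) + (-1)·(+52.3) + (2)·(-285.8) = -1195.6 kJ/mol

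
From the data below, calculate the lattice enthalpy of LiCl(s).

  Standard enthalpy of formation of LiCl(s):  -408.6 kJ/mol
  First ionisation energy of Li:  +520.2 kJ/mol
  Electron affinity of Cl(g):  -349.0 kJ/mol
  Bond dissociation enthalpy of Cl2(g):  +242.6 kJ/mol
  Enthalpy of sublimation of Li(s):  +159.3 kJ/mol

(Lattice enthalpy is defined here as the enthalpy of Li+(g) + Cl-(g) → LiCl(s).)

U = -860.4 kJ/mol

ΔHf° = 1·ΔHsub + 1·(ΣIE) + 1/2·D(Cl2) + 1·EA + U
-408.6 = 1·(+159.3) + 1·(+520.2) + 1/2·(+242.6) + 1·(-349.0) + U
U = -408.6 − (+451.8) = -860.4 kJ/mol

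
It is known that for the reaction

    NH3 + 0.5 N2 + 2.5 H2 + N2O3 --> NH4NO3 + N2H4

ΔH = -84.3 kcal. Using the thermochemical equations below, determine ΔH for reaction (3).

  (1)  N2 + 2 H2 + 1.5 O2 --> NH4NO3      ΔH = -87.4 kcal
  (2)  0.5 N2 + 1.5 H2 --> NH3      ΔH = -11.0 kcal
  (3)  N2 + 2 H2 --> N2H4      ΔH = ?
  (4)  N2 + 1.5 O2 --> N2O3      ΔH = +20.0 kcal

ΔH = 12.1 kcal

(1) as written: -87.4 kcal
(2) reversed: +11.0 kcal
(3) as written: contributes x
(4) reversed: -20.0 kcal
-84.3 = (-87.4) + (+11.0) + (-20.0) + x
x = (-84.3 − (-96.4)) / (1) = 12.1 kcal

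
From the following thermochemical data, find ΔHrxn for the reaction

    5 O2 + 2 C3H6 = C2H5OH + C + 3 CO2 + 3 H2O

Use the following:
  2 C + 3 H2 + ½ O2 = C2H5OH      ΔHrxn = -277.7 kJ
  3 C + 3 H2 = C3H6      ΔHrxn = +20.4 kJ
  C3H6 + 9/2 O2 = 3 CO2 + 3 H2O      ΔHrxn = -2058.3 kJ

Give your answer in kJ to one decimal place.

ΔHrxn = -2356.4 kJ

equation 1 as written: -277.7 kJ
equation 2 reversed: -20.4 kJ
equation 3 as written: -2058.3 kJ
ΔHrxn = (1)·(-277.7) + (-1)·(+20.4) + (1)·(-2058.3) = -2356.4 kJ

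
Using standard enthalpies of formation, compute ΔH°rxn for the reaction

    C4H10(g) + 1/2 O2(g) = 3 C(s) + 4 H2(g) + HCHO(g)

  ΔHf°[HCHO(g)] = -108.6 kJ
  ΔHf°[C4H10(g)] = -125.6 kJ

ΔH°rxn = 17.0 kJ

Products: 3·(+0.0) + 4·(+0.0) + 1·(-108.6) = -108.6
Reactants: 1·(-125.6) + 1/2·(+0.0) = -125.6
ΔH°rxn = (-108.6) − (-125.6) = 17.0 kJ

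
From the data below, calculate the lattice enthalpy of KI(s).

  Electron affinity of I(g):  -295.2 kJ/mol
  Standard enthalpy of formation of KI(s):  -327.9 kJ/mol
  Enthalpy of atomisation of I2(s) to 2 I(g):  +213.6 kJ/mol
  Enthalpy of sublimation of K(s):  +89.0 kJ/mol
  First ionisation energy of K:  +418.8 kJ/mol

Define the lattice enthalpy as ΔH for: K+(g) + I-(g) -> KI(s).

ΔHf° = 1·ΔHsub + 1·(ΣIE) + 1/2·D(I2) + 1·EA + U
-327.9 = 1·(+89.0) + 1·(+418.8) + 1/2·(+213.6) + 1·(-295.2) + U
U = -327.9 − (+319.4) = -647.3 kJ/mol

U = -647.3 kJ/mol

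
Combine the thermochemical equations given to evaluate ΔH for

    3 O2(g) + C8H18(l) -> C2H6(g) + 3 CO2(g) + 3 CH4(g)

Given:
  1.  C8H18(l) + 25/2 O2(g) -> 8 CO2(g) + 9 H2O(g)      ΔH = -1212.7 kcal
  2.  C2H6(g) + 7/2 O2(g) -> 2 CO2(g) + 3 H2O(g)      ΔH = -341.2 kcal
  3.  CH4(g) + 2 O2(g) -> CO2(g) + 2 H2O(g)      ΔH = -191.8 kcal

ΔH = -296.1 kcal

eq. 1 as written (C8H18(l) already on the reactant side): -1212.7 kcal
eq. 2 reversed (C2H6(g) must end up as a product): +341.2 kcal
eq. 3 reversed and × 3 (CH4(g) must end up as a product; scale by 3 for the 3 CH4(g)): (-3)·(-191.8) = +575.4 kcal
ΔH = (1)·(-1212.7) + (-1)·(-341.2) + (-3)·(-191.8) = -296.1 kcal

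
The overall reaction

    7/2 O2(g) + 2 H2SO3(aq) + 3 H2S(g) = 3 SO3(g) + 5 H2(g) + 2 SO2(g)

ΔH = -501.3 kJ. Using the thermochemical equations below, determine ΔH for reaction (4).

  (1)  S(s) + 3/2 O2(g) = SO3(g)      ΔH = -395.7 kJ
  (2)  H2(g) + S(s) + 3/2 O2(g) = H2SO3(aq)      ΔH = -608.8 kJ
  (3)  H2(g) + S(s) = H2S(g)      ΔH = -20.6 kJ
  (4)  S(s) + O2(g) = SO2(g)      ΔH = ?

(1) × 3 (×3 to match 3 SO3(g) in the target): (3)·(-395.7) = -1187.1 kJ
(2) reversed and × 2 (reverse to put H2SO3(aq) on the reactant side; ×2 to match 2 H2SO3(aq) in the target): (-2)·(-608.8) = +1217.6 kJ
(3) reversed and × 3 (H2S(g) must end up as a reactant; scale by 3 for the 3 H2S(g)): (-3)·(-20.6) = +61.8 kJ
(4) × 2 (scale by 2 for the 2 SO2(g)): contributes 2·x
-501.3 = (-1187.1) + (+1217.6) + (+61.8) + 2·x
x = (-501.3 − (+92.3)) / (2) = -296.8 kJ

ΔH = -296.8 kJ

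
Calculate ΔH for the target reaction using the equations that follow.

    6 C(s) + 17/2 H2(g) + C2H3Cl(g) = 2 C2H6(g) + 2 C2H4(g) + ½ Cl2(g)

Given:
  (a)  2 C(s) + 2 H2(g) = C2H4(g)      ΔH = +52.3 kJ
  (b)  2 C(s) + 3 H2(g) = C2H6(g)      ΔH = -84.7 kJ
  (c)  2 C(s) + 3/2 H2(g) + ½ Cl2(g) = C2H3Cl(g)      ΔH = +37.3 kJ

ΔH = -102.1 kJ

(a) × 2 (×2 to match 2 C2H4(g) in the target): (2)·(+52.3) = +104.6 kJ
(b) × 2 (scale by 2 for the 2 C2H6(g)): (2)·(-84.7) = -169.4 kJ
(c) reversed (C2H3Cl(g) must end up as a reactant): -37.3 kJ
ΔH = (+104.6) + (-169.4) + (-37.3) = -102.1 kJ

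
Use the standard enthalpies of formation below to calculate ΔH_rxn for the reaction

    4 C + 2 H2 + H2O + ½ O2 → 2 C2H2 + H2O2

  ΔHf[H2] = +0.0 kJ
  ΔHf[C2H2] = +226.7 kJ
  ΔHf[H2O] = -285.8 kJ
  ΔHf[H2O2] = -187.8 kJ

ΔH°rxn = Σ nΔHf°(products) − Σ nΔHf°(reactants).
Products: 2·(+226.7) + 1·(-187.8) = +265.6
Reactants: 4·(+0.0) + 2·(+0.0) + 1·(-285.8) + 1/2·(+0.0) = -285.8
ΔH_rxn = (+265.6) − (-285.8) = 551.4 kJ

ΔH_rxn = 551.4 kJ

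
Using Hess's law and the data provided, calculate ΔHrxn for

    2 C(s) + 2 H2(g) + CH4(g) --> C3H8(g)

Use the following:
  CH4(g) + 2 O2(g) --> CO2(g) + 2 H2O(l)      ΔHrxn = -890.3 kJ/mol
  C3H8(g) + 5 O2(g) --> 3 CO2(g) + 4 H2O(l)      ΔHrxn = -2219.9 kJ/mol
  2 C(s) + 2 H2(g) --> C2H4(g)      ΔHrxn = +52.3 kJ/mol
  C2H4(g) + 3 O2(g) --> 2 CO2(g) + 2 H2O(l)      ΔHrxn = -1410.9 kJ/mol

ΔHrxn = -29.0 kJ/mol

equation 1 as written: -890.3 kJ/mol
equation 2 reversed: +2219.9 kJ/mol
equation 3 as written: +52.3 kJ/mol
equation 4 as written: -1410.9 kJ/mol
By Hess's law, ΔHrxn = (1)·(-890.3) + (-1)·(-2219.9) + (1)·(+52.3) + (1)·(-1410.9) = -29.0 kJ/mol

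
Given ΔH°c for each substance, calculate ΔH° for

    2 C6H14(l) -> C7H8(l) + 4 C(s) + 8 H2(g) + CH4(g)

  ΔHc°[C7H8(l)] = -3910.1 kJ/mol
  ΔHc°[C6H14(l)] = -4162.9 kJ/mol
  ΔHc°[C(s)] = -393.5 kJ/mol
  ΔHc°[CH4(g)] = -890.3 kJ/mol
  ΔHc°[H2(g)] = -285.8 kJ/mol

ΔH° = 335.0 kJ/mol

With combustion enthalpies, reactants minus products:
= [2·(-4162.9)] − [1·(-3910.1) + 4·(-393.5) + 8·(-285.8) + 1·(-890.3)]
= 335.0 kJ/mol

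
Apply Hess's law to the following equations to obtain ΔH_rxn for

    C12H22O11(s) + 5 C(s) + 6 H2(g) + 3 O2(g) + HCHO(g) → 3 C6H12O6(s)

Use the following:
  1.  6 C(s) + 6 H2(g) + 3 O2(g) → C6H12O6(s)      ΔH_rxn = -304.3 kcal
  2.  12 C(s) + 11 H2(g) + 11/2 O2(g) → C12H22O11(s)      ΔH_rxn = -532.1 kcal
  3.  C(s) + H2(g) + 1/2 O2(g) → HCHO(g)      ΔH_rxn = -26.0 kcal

ΔH_rxn = -354.8 kcal

eq. 1 × 3 (scale by 3 for the 3 C6H12O6(s)): (3)·(-304.3) = -912.9 kcal
eq. 2 reversed (C12H22O11(s) must end up as a reactant): +532.1 kcal
eq. 3 reversed (reverse to put HCHO(g) on the reactant side): +26.0 kcal
Combining the equations, ΔH_rxn = (3)·(-304.3) + (-1)·(-532.1) + (-1)·(-26.0) = -354.8 kcal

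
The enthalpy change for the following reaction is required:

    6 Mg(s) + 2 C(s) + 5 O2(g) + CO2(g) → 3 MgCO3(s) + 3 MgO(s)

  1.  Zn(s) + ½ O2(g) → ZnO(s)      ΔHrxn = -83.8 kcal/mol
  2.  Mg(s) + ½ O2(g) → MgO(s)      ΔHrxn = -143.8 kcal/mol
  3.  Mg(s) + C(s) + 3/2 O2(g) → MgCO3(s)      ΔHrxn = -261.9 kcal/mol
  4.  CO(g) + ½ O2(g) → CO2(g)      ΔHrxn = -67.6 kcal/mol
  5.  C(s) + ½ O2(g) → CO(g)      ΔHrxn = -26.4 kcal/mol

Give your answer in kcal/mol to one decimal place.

ΔHrxn = -1123.1 kcal/mol

eq. 1: not needed (ZnO(s) appears nowhere else).
eq. 2 × 3 (scale by 3 for the 3 MgO(s)): (3)·(-143.8) = -431.4 kcal/mol
eq. 3 × 3 (scale by 3 for the 3 MgCO3(s)): (3)·(-261.9) = -785.7 kcal/mol
eq. 4 reversed (reverse to put CO2(g) on the reactant side): +67.6 kcal/mol
eq. 5 reversed: +26.4 kcal/mol
ΔHrxn = (-431.4) + (-785.7) + (+67.6) + (+26.4) = -1123.1 kcal/mol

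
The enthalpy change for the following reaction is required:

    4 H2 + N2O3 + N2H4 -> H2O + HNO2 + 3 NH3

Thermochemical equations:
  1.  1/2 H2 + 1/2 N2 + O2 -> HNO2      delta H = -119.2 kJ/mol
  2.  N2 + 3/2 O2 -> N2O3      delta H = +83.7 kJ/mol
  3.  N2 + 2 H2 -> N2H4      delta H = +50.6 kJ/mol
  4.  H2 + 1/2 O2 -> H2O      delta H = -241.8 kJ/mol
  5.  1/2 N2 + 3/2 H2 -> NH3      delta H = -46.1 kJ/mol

eq. 1 as written: -119.2 kJ/mol
eq. 2 reversed: -83.7 kJ/mol
eq. 3 reversed: -50.6 kJ/mol
eq. 4 as written: -241.8 kJ/mol
eq. 5 × 3: (3)·(-46.1) = -138.3 kJ/mol
Summing the manipulated equations, delta H = (1)·(-119.2) + (-1)·(+83.7) + (-1)·(+50.6) + (1)·(-241.8) + (3)·(-46.1) = -633.6 kJ/mol

delta H = -633.6 kJ/mol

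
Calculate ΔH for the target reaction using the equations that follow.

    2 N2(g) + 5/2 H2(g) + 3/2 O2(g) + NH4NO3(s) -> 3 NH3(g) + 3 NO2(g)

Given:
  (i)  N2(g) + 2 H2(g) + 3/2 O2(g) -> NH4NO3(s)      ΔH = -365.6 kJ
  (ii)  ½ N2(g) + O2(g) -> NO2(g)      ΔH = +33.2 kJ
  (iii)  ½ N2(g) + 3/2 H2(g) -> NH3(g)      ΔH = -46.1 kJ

(i) reversed (reverse to put NH4NO3(s) on the reactant side): +365.6 kJ
(ii) × 3 (×3 to match 3 NO2(g) in the target): (3)·(+33.2) = +99.6 kJ
(iii) × 3 (scale by 3 for the 3 NH3(g)): (3)·(-46.1) = -138.3 kJ
ΔH = (+365.6) + (+99.6) + (-138.3) = 326.9 kJ

ΔH = 326.9 kJ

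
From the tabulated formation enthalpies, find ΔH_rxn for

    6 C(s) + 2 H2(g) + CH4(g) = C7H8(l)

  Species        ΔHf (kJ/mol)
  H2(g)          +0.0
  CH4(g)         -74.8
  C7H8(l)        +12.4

Products: 1·(+12.4) = +12.4
Reactants: 6·(+0.0) + 2·(+0.0) + 1·(-74.8) = -74.8
ΔH_rxn = (+12.4) − (-74.8) = 87.2 kJ/mol

ΔH_rxn = 87.2 kJ/mol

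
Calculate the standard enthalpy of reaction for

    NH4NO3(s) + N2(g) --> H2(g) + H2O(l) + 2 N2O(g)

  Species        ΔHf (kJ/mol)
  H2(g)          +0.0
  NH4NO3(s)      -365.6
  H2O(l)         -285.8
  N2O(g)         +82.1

ΔH°rxn = Σ nΔHf°(products) − Σ nΔHf°(reactants).
Products: 1·(+0.0) + 1·(-285.8) + 2·(+82.1) = -121.6
Reactants: 1·(-365.6) + 1·(+0.0) = -365.6
ΔH°rxn = (-121.6) − (-365.6) = 244.0 kJ/mol

ΔH°rxn = 244.0 kJ/mol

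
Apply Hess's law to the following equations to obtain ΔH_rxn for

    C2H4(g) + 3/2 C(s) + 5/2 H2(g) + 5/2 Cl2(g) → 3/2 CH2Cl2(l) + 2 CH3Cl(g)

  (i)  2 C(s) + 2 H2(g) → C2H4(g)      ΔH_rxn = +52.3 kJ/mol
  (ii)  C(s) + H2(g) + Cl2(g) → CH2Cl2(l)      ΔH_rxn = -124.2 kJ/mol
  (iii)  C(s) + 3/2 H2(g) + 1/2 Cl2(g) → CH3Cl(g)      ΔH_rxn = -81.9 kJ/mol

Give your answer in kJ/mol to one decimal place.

(i) reversed: -52.3 kJ/mol
(ii) × 3/2: (3/2)·(-124.2) = -186.3 kJ/mol
(iii) × 2: (2)·(-81.9) = -163.8 kJ/mol
ΔH_rxn = (-52.3) + (-186.3) + (-163.8) = -402.4 kJ/mol

ΔH_rxn = -402.4 kJ/mol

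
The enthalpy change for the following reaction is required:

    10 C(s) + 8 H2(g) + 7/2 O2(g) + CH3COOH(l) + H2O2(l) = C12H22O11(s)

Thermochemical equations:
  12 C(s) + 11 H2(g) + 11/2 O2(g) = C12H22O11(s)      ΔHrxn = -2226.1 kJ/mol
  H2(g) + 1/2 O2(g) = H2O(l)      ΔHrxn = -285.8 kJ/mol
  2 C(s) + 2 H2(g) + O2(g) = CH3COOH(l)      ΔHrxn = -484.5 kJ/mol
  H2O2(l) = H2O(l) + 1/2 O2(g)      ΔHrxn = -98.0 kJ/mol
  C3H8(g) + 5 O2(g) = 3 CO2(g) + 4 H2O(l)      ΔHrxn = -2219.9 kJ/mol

equation 1 as written: -2226.1 kJ/mol
equation 2 reversed: +285.8 kJ/mol
equation 3 reversed: +484.5 kJ/mol
equation 4 as written: -98.0 kJ/mol
equation 5: not needed.
ΔHrxn = (-2226.1) + (+285.8) + (+484.5) + (-98.0) = -1553.8 kJ/mol

ΔHrxn = -1553.8 kJ/mol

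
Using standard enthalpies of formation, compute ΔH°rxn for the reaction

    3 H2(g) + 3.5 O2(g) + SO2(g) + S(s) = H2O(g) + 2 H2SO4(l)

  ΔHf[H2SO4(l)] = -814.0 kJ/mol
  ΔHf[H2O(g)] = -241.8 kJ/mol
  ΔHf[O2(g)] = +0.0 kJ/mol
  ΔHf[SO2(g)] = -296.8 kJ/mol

Products: 1·(-241.8) + 2·(-814.0) = -1869.8
Reactants: 3·(+0.0) + 7/2·(+0.0) + 1·(-296.8) + 1·(+0.0) = -296.8
ΔH°rxn = (-1869.8) − (-296.8) = -1573.0 kJ/mol

ΔH°rxn = -1573.0 kJ/mol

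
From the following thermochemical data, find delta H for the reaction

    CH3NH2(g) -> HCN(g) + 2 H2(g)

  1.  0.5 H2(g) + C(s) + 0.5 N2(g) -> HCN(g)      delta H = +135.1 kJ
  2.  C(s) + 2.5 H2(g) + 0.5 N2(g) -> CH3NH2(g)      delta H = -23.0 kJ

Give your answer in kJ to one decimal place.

eq. 1 as written (HCN(g) already on the product side): +135.1 kJ
eq. 2 reversed (CH3NH2(g) must end up as a reactant): +23.0 kJ
delta H = (1)·(+135.1) + (-1)·(-23.0) = 158.1 kJ

delta H = 158.1 kJ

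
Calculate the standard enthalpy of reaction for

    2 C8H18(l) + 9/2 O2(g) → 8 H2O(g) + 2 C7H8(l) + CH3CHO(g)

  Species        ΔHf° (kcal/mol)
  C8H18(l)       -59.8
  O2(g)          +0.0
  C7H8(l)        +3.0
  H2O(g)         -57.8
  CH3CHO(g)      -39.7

Products: 8·(-57.8) + 2·(+3.0) + 1·(-39.7) = -496.1
Reactants: 2·(-59.8) + 9/2·(+0.0) = -119.6
ΔH° = (-496.1) − (-119.6) = -376.5 kcal/mol

ΔH° = -376.5 kcal/mol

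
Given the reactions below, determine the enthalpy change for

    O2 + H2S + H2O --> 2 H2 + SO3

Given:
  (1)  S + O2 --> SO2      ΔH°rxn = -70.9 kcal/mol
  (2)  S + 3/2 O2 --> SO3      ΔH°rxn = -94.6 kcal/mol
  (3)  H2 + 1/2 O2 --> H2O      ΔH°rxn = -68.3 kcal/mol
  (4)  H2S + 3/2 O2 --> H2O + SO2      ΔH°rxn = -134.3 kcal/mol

(1) reversed: +70.9 kcal/mol
(2) as written: -94.6 kcal/mol
(3) reversed and × 2: (-2)·(-68.3) = +136.6 kcal/mol
(4) as written: -134.3 kcal/mol
Since enthalpy is a state function, ΔH°rxn = (-1)·(-70.9) + (1)·(-94.6) + (-2)·(-68.3) + (1)·(-134.3) = -21.4 kcal/mol

ΔH°rxn = -21.4 kcal/mol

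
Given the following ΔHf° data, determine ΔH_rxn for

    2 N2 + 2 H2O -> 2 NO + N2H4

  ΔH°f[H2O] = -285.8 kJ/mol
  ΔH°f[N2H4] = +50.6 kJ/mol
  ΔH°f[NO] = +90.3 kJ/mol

ΔH_rxn = 802.8 kJ/mol

Products: 2·(+90.3) + 1·(+50.6) = +231.2
Reactants: 2·(+0.0) + 2·(-285.8) = -571.6
ΔH_rxn = (+231.2) − (-571.6) = 802.8 kJ/mol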